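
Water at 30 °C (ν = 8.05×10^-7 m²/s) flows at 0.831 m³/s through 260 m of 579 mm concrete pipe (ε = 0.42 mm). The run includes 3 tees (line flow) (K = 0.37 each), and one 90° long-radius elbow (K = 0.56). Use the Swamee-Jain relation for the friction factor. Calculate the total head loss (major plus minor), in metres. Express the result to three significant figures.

H_L ≈ 5.05 m

V = 4Q/(πD²) = 3.156 m/s; V²/2g = 0.5077 m
Re = 2.27×10^6, ε/D = 7.25×10^-4 → f = 0.01842 (Swamee-Jain)
Major: h_f = f(L/D)·V²/2g = 0.01842·449.1·0.5077 = 4.199 m
Minor: ΣK = 1.67; h_m = ΣK·V²/2g = 0.8479 m
Total H_L = 4.199 + 0.8479 = 5.047 m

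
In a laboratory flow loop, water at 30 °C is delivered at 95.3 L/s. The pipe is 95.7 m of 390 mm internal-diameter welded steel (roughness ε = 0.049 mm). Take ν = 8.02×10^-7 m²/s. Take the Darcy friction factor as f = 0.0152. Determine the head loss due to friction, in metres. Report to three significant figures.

h_f ≈ 0.121 m

V = 4Q/(πD²) = 4·0.0953/(π·0.390²) = 0.7978 m/s
h_f = f(L/D)V²/(2g) = 0.01520·(95.7/0.390)·0.7978²/(2·9.81) = 0.1210 m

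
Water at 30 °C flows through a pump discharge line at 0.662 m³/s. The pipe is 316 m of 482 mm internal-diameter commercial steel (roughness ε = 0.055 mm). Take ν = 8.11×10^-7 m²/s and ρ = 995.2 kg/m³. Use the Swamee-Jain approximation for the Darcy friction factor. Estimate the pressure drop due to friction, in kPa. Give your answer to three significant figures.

Δp ≈ 56.1 kPa

V = 4Q/(πD²) = 4·0.662/(π·0.482²) = 3.628 m/s
Re = VD/ν = 3.628·0.482/8.11×10^-7 = 2.16×10^6 → turbulent
ε/D = 0.055/482 = 1.14×10^-4
Swamee-Jain: f = 0.01307
h_f = f(L/D)V²/(2g) = 0.01307·(316/0.482)·3.628²/(2·9.81) = 5.748 m
Δp = ρg·h_f = 995.2·9.81·5.748 = 56.12 kPa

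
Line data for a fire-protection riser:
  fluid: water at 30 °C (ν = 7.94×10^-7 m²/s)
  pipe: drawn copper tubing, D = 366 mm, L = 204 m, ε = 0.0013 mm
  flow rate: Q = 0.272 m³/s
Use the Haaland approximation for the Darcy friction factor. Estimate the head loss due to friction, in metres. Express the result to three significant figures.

h_f ≈ 2.15 m

V = 4Q/(πD²) = 4·0.272/(π·0.366²) = 2.585 m/s
Re = VD/ν = 2.585·0.366/7.94×10^-7 = 1.19×10^6 → turbulent
ε/D = 0.0013/366 = 3.55×10^-6
Haaland: f = 0.01132
h_f = f(L/D)V²/(2g) = 0.01132·(204/0.366)·2.585²/(2·9.81) = 2.149 m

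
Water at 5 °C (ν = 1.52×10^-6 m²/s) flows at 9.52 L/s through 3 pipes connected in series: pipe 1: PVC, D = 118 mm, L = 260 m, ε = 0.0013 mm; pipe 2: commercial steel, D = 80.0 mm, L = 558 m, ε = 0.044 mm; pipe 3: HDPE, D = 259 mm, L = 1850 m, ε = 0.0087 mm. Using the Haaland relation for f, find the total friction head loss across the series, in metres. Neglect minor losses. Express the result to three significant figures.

Pipe 1: V = 0.8705 m/s, Re = 6.76×10^4, ε/D = 1.10×10^-5, f = 0.01941, h_1 = f(L/D)V²/2g = 1.652 m
Pipe 2: V = 1.894 m/s, Re = 9.97×10^4, ε/D = 5.50×10^-4, f = 0.02028, h_2 = f(L/D)V²/2g = 25.86 m
Pipe 3: V = 0.1807 m/s, Re = 3.08×10^4, ε/D = 3.36×10^-5, f = 0.02323, h_3 = f(L/D)V²/2g = 0.2762 m
Series → Q common, losses add: H = Σh = 27.79 m

H ≈ 27.8 m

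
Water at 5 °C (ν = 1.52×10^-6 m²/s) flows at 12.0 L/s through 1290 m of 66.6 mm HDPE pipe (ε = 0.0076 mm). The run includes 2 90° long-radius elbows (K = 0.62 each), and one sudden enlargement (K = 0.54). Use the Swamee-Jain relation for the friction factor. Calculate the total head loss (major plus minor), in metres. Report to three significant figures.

V = 4Q/(πD²) = 3.445 m/s; V²/2g = 0.6048 m
Re = 1.51×10^5, ε/D = 1.14×10^-4 → f = 0.01725 (Swamee-Jain)
Major: h_f = f(L/D)·V²/2g = 0.01725·19369·0.6048 = 202.1 m
Minor: ΣK = 1.78; h_m = ΣK·V²/2g = 1.076 m
Total H_L = 202.1 + 1.076 = 203.2 m

H_L ≈ 203 m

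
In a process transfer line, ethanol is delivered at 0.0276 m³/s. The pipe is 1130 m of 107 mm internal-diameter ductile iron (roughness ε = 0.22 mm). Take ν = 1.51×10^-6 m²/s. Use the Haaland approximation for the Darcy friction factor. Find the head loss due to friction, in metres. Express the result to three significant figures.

V = 4Q/(πD²) = 4·0.0276/(π·0.107²) = 3.069 m/s
Re = VD/ν = 3.069·0.107/1.51×10^-6 = 2.17×10^5 → turbulent
ε/D = 0.22/107 = 0.00206
Haaland: f = 0.02435
h_f = f(L/D)V²/(2g) = 0.02435·(1130/0.107)·3.069²/(2·9.81) = 123.5 m

h_f ≈ 123 m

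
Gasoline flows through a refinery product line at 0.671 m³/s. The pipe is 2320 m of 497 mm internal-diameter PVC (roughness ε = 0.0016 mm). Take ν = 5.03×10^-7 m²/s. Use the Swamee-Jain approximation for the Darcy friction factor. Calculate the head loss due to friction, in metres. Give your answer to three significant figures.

h_f ≈ 27.6 m

V = 4Q/(πD²) = 4·0.671/(π·0.497²) = 3.459 m/s
Re = VD/ν = 3.459·0.497/5.03×10^-7 = 3.42×10^6 → turbulent
ε/D = 0.0016/497 = 3.22×10^-6
Swamee-Jain: f = 0.009710
h_f = f(L/D)V²/(2g) = 0.009710·(2320/0.497)·3.459²/(2·9.81) = 27.64 m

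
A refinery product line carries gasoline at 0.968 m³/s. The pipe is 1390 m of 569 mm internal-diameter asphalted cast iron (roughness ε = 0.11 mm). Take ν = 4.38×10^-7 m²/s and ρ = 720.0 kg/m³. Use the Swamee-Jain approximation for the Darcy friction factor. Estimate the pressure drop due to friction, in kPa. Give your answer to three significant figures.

V = 4Q/(πD²) = 4·0.968/(π·0.569²) = 3.807 m/s
Re = VD/ν = 3.807·0.569/4.38×10^-7 = 4.95×10^6 → turbulent
ε/D = 0.11/569 = 1.93×10^-4
Swamee-Jain: f = 0.01391
h_f = f(L/D)V²/(2g) = 0.01391·(1390/0.569)·3.807²/(2·9.81) = 25.10 m
Δp = ρg·h_f = 720.0·9.81·25.10 = 177.3 kPa

Δp ≈ 177 kPa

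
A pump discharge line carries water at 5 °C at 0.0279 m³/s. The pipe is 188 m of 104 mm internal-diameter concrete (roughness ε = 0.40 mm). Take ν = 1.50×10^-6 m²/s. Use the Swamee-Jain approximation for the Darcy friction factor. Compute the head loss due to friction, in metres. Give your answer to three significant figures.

V = 4Q/(πD²) = 4·0.0279/(π·0.104²) = 3.284 m/s
Re = VD/ν = 3.284·0.104/1.50×10^-6 = 2.28×10^5 → turbulent
ε/D = 0.40/104 = 0.00385
Swamee-Jain: f = 0.02876
h_f = f(L/D)V²/(2g) = 0.02876·(188/0.104)·3.284²/(2·9.81) = 28.58 m

h_f ≈ 28.6 m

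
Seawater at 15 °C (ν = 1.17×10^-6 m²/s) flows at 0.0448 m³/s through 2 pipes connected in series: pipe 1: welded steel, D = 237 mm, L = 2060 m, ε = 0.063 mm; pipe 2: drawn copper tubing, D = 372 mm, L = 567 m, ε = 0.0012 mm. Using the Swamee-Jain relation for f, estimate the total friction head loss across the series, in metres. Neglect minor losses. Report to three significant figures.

H ≈ 8.23 m

Pipe 1: V = 1.016 m/s, Re = 2.06×10^5, ε/D = 2.66×10^-4, f = 0.01751, h_1 = f(L/D)V²/2g = 8.002 m
Pipe 2: V = 0.4122 m/s, Re = 1.31×10^5, ε/D = 3.23×10^-6, f = 0.01692, h_2 = f(L/D)V²/2g = 0.2233 m
Series → Q common, losses add: H = Σh = 8.225 m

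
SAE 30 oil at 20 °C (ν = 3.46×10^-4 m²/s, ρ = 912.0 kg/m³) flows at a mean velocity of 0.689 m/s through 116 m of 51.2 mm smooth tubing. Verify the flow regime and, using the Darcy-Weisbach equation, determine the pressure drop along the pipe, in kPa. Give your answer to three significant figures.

Δp ≈ 308 kPa

Re = VD/ν = 0.689·0.05120/3.46×10^-4 = 102 → laminar (Re < 2300)
f = 64/Re = 0.6277
h_f = f(L/D)V²/(2g) = 0.6277·(116/0.05120)·0.689²/(2·9.81) = 34.41 m
Δp = ρg·h_f = 912.0·9.81·34.41 = 307.9 kPa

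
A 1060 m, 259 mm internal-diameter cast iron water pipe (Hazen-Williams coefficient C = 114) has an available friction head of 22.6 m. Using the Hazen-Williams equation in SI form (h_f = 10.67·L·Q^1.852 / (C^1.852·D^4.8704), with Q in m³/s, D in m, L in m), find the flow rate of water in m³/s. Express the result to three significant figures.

Rearranging: Q = [h_f·C^1.852·D^4.8704 / (10.67·L)]^(1/1.852)
Q = [22.6·114^1.852·0.259^4.8704 / (10.67·1060)]^0.540 = 0.1139 m³/s

Q ≈ 0.114 m³/s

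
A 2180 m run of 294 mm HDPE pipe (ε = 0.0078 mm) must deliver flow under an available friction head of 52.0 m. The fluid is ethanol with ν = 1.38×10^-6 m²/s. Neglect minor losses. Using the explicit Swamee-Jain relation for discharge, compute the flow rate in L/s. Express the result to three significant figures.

Q ≈ 222 L/s

Swamee-Jain (Type II): Q = -0.965·√(gD⁵h_f/L)·ln[ε/(3.7D) + √(3.17ν²L/(gD³h_f))]
√(gD⁵h_f/L) = √(9.81·0.294⁵·52.0/2180) = 0.02267
ε/(3.7D) = 7.17×10^-6; √(3.17ν²L/(gD³h_f)) = 3.19×10^-5
Q = -0.965·0.02267·ln(3.903×10^-5) = 0.2221 m³/s
Check: V = 3.27 m/s, Re = 6.97×10^5, f = 0.01285, h_f = 52.0 m ≈ 52.0 m ✓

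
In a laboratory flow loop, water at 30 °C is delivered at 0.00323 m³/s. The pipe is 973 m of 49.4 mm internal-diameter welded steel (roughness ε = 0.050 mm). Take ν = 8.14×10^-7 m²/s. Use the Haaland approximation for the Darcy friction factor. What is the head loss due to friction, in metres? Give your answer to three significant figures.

V = 4Q/(πD²) = 4·0.00323/(π·0.0494²) = 1.685 m/s
Re = VD/ν = 1.685·0.0494/8.14×10^-7 = 1.02×10^5 → turbulent
ε/D = 0.050/49.4 = 0.00101
Haaland: f = 0.02196
h_f = f(L/D)V²/(2g) = 0.02196·(973/0.0494)·1.685²/(2·9.81) = 62.62 m

h_f ≈ 62.6 m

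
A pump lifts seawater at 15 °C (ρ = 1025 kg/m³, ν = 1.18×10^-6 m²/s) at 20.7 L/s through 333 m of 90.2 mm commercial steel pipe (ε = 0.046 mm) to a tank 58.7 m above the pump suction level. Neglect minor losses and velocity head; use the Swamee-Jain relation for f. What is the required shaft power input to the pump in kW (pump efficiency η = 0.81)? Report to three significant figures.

P_shaft ≈ 24.5 kW

V = 4Q/(πD²) = 3.239 m/s; Re = 2.48×10^5; ε/D = 5.10×10^-4; f = 0.01865
h_f = f(L/D)V²/2g = 36.82 m
Total head H = z + h_f = 58.7 + 36.82 = 95.52 m
P_hyd = ρgQH = 1025·9.81·0.0207·95.52 = 19.88 kW
P_shaft = P_hyd/η = 19.88/0.81 = 24.55 kW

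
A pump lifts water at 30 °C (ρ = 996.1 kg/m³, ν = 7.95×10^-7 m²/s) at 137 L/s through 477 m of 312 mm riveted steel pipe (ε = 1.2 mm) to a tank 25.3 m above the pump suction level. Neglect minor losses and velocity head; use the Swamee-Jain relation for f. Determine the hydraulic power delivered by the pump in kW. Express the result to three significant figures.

V = 4Q/(πD²) = 1.792 m/s; Re = 7.03×10^5; ε/D = 0.00385; f = 0.02834
h_f = f(L/D)V²/2g = 7.090 m
Total head H = z + h_f = 25.3 + 7.090 = 32.39 m
P_hyd = ρgQH = 996.1·9.81·0.137·32.39 = 43.36 kW

P_hyd ≈ 43.4 kW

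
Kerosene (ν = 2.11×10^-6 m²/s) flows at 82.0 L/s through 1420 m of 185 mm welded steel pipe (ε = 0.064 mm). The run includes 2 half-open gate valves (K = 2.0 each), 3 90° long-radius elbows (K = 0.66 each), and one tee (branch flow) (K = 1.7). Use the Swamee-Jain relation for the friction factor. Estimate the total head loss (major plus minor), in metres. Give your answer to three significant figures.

V = 4Q/(πD²) = 3.051 m/s; V²/2g = 0.4743 m
Re = 2.67×10^5, ε/D = 3.46×10^-4 → f = 0.01756 (Swamee-Jain)
Major: h_f = f(L/D)·V²/2g = 0.01756·7676·0.4743 = 63.91 m
Minor: ΣK = 7.68; h_m = ΣK·V²/2g = 3.643 m
Total H_L = 63.91 + 3.643 = 67.55 m

H_L ≈ 67.6 m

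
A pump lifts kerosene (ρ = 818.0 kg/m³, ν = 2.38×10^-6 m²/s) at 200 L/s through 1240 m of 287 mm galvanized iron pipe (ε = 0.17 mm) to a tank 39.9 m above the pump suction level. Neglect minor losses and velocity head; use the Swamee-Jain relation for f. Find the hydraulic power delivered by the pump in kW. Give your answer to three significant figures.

V = 4Q/(πD²) = 3.092 m/s; Re = 3.73×10^5; ε/D = 5.92×10^-4; f = 0.01860
h_f = f(L/D)V²/2g = 39.15 m
Total head H = z + h_f = 39.9 + 39.15 = 79.05 m
P_hyd = ρgQH = 818.0·9.81·0.200·79.05 = 126.9 kW

P_hyd ≈ 127 kW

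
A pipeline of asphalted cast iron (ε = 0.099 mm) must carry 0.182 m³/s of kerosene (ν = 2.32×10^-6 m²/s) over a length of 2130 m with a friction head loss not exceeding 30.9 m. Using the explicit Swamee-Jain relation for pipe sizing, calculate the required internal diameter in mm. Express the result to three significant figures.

D ≈ 322 mm

Swamee-Jain (Type III): D = 0.66·[ε^1.25·(LQ²/(gh_f))^4.75 + ν·Q^9.4·(L/(gh_f))^5.2]^0.04
LQ²/(gh_f) = 0.2328; L/(gh_f) = 7.027
Term 1 = ε^1.25·(…)^4.75 = 9.71×10^-9; Term 2 = ν·Q^9.4·(…)^5.2 = 6.51×10^-9
D = 0.66·(9.71×10^-9 + 6.51×10^-9)^0.04 = 0.3221 m = 322 mm
Check: V = 2.23 m/s, Re = 3.10×10^5, f = 0.01706, h_f = 28.7 m ≈ 30.9 m ✓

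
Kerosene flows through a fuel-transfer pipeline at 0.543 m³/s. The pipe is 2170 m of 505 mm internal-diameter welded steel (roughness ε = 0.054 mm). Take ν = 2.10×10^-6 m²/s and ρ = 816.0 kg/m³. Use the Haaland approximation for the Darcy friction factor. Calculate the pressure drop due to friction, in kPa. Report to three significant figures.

Δp ≈ 180 kPa

V = 4Q/(πD²) = 4·0.543/(π·0.505²) = 2.711 m/s
Re = VD/ν = 2.711·0.505/2.10×10^-6 = 6.52×10^5 → turbulent
ε/D = 0.054/505 = 1.07×10^-4
Haaland: f = 0.01394
h_f = f(L/D)V²/(2g) = 0.01394·(2170/0.505)·2.711²/(2·9.81) = 22.44 m
Δp = ρg·h_f = 816.0·9.81·22.44 = 179.7 kPa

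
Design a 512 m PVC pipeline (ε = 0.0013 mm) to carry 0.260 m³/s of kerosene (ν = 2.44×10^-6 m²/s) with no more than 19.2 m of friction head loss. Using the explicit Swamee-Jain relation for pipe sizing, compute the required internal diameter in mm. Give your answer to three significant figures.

D ≈ 292 mm

Swamee-Jain (Type III): D = 0.66·[ε^1.25·(LQ²/(gh_f))^4.75 + ν·Q^9.4·(L/(gh_f))^5.2]^0.04
LQ²/(gh_f) = 0.1838; L/(gh_f) = 2.718
Term 1 = ε^1.25·(…)^4.75 = 1.40×10^-11; Term 2 = ν·Q^9.4·(…)^5.2 = 1.40×10^-9
D = 0.66·(1.40×10^-11 + 1.40×10^-9)^0.04 = 0.2921 m = 292 mm
Check: V = 3.88 m/s, Re = 4.64×10^5, f = 0.01333, h_f = 17.9 m ≈ 19.2 m ✓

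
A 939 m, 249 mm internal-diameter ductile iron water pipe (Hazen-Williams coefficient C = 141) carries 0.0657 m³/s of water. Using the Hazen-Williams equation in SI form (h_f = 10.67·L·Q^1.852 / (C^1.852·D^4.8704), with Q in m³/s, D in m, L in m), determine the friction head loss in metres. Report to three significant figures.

h_f ≈ 5.91 m

h_f = 10.67·939·0.0657^1.852 / (141^1.852·0.249^4.8704) = 5.907 m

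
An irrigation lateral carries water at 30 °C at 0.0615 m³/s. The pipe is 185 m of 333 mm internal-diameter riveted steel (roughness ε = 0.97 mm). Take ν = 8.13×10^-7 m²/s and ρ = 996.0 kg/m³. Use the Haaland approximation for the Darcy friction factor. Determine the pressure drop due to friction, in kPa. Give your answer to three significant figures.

V = 4Q/(πD²) = 4·0.0615/(π·0.333²) = 0.7061 m/s
Re = VD/ν = 0.7061·0.333/8.13×10^-7 = 2.89×10^5 → turbulent
ε/D = 0.97/333 = 0.00291
Haaland: f = 0.02643
h_f = f(L/D)V²/(2g) = 0.02643·(185/0.333)·0.7061²/(2·9.81) = 0.3732 m
Δp = ρg·h_f = 996.0·9.81·0.3732 = 3.646 kPa

Δp ≈ 3.65 kPa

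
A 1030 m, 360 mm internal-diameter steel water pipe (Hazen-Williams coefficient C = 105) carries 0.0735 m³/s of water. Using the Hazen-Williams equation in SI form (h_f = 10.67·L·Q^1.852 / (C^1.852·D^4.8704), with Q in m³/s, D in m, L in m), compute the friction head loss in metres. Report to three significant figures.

h_f ≈ 2.29 m

h_f = 10.67·1030·0.0735^1.852 / (105^1.852·0.360^4.8704) = 2.286 m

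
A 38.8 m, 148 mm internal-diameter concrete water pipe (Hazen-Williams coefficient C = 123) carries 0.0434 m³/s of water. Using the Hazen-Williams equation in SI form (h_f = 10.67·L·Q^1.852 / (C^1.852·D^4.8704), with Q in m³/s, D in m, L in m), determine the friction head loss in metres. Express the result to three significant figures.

h_f ≈ 1.84 m

h_f = 10.67·38.8·0.0434^1.852 / (123^1.852·0.148^4.8704) = 1.838 m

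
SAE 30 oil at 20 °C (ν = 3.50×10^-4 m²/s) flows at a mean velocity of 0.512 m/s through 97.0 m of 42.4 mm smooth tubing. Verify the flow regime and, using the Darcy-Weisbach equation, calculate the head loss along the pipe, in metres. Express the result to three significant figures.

Re = VD/ν = 0.512·0.04240/3.50×10^-4 = 62.0 → laminar (Re < 2300)
f = 64/Re = 1.032
h_f = f(L/D)V²/(2g) = 1.032·(97.0/0.04240)·0.512²/(2·9.81) = 31.54 m

h_f ≈ 31.5 m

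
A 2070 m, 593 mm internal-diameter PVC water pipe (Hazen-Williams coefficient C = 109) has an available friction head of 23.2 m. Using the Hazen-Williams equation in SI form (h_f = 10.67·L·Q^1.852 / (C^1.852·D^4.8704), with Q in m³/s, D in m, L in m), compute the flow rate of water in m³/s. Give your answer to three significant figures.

Q ≈ 0.680 m³/s

Rearranging: Q = [h_f·C^1.852·D^4.8704 / (10.67·L)]^(1/1.852)
Q = [23.2·109^1.852·0.593^4.8704 / (10.67·2070)]^0.540 = 0.6796 m³/s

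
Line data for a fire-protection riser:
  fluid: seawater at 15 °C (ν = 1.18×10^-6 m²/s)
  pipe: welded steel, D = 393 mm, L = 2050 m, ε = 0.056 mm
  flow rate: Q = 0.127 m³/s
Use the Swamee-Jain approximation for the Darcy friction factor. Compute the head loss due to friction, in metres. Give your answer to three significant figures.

h_f ≈ 4.53 m

V = 4Q/(πD²) = 4·0.127/(π·0.393²) = 1.047 m/s
Re = VD/ν = 1.047·0.393/1.18×10^-6 = 3.49×10^5 → turbulent
ε/D = 0.056/393 = 1.42×10^-4
Swamee-Jain: f = 0.01554
h_f = f(L/D)V²/(2g) = 0.01554·(2050/0.393)·1.047²/(2·9.81) = 4.528 m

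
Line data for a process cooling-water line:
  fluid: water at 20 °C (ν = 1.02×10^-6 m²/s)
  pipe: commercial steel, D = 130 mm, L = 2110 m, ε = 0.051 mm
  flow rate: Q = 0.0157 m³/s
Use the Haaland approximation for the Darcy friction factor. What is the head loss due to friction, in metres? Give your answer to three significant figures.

V = 4Q/(πD²) = 4·0.0157/(π·0.130²) = 1.183 m/s
Re = VD/ν = 1.183·0.130/1.02×10^-6 = 1.51×10^5 → turbulent
ε/D = 0.051/130 = 3.92×10^-4
Haaland: f = 0.01860
h_f = f(L/D)V²/(2g) = 0.01860·(2110/0.130)·1.183²/(2·9.81) = 21.53 m

h_f ≈ 21.5 m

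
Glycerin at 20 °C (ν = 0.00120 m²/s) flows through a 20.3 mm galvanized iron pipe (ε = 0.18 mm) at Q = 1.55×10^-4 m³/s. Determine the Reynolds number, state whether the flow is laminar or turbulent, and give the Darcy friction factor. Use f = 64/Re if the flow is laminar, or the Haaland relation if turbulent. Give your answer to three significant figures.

Re ≈ 8.10; laminar; f = 64/Re ≈ 7.90

V = 4Q/(πD²) = 0.4789 m/s
Re = VD/ν = 0.4789·0.0203/0.00120 = 8.10
Re < 2300 → laminar → f = 64/Re = 7.900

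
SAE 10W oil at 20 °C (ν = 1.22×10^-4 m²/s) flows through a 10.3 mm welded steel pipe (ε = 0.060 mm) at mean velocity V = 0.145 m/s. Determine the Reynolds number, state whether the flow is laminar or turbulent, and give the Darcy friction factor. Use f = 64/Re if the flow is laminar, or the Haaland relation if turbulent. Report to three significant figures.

Re = VD/ν = 0.1450·0.0103/1.22×10^-4 = 12.2
Re < 2300 → laminar → f = 64/Re = 5.228

Re ≈ 12.2; laminar; f = 64/Re ≈ 5.23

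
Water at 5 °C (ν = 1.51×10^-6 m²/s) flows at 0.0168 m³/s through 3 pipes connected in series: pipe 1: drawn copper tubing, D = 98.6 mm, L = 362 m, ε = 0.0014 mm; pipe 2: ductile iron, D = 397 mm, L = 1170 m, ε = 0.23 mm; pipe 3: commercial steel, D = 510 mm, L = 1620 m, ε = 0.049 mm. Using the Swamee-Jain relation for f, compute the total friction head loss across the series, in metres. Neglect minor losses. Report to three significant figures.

Pipe 1: V = 2.200 m/s, Re = 1.44×10^5, ε/D = 1.42×10^-5, f = 0.01669, h_1 = f(L/D)V²/2g = 15.12 m
Pipe 2: V = 0.1357 m/s, Re = 3.57×10^4, ε/D = 5.79×10^-4, f = 0.02425, h_2 = f(L/D)V²/2g = 0.06709 m
Pipe 3: V = 0.08224 m/s, Re = 2.78×10^4, ε/D = 9.61×10^-5, f = 0.02409, h_3 = f(L/D)V²/2g = 0.02638 m
Series → Q common, losses add: H = Σh = 15.21 m

H ≈ 15.2 m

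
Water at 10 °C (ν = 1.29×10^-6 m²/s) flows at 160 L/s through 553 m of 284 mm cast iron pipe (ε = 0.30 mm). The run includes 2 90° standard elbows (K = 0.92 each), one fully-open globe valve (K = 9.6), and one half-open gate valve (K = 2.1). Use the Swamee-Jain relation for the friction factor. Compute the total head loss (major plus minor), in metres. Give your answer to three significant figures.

H_L ≈ 17.4 m

V = 4Q/(πD²) = 2.526 m/s; V²/2g = 0.3252 m
Re = 5.56×10^5, ε/D = 0.00106 → f = 0.02054 (Swamee-Jain)
Major: h_f = f(L/D)·V²/2g = 0.02054·1947·0.3252 = 13.00 m
Minor: ΣK = 13.5; h_m = ΣK·V²/2g = 4.403 m
Total H_L = 13.00 + 4.403 = 17.40 m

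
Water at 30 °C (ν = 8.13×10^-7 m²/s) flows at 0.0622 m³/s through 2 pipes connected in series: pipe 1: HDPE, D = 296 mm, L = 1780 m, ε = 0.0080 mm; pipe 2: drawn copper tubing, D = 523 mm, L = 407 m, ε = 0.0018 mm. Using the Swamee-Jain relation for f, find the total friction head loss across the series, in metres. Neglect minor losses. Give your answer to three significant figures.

Pipe 1: V = 0.9039 m/s, Re = 3.29×10^5, ε/D = 2.70×10^-5, f = 0.01446, h_1 = f(L/D)V²/2g = 3.620 m
Pipe 2: V = 0.2895 m/s, Re = 1.86×10^5, ε/D = 3.44×10^-6, f = 0.01578, h_2 = f(L/D)V²/2g = 0.05247 m
Series → Q common, losses add: H = Σh = 3.673 m

H ≈ 3.67 m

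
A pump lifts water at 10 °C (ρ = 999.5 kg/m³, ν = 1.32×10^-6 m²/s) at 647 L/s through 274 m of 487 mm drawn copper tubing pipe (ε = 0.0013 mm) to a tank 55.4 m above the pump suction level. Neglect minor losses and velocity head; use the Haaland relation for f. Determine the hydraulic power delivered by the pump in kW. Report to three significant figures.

V = 4Q/(πD²) = 3.473 m/s; Re = 1.28×10^6; ε/D = 2.67×10^-6; f = 0.01117
h_f = f(L/D)V²/2g = 3.864 m
Total head H = z + h_f = 55.4 + 3.864 = 59.26 m
P_hyd = ρgQH = 999.5·9.81·0.647·59.26 = 376.0 kW

P_hyd ≈ 376 kW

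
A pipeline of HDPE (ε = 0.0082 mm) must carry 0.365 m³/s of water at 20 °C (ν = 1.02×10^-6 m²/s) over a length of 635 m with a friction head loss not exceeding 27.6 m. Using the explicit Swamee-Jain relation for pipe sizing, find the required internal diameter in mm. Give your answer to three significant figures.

Swamee-Jain (Type III): D = 0.66·[ε^1.25·(LQ²/(gh_f))^4.75 + ν·Q^9.4·(L/(gh_f))^5.2]^0.04
LQ²/(gh_f) = 0.3125; L/(gh_f) = 2.345
Term 1 = ε^1.25·(…)^4.75 = 1.75×10^-9; Term 2 = ν·Q^9.4·(…)^5.2 = 6.59×10^-9
D = 0.66·(1.75×10^-9 + 6.59×10^-9)^0.04 = 0.3136 m = 314 mm
Check: V = 4.73 m/s, Re = 1.45×10^6, f = 0.01166, h_f = 26.9 m ≈ 27.6 m ✓

D ≈ 314 mm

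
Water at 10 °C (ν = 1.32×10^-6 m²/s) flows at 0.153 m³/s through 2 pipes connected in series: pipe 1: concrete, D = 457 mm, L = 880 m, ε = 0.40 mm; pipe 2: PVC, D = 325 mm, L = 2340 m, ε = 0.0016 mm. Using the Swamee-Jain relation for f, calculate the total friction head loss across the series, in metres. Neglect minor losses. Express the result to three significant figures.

H ≈ 18.4 m

Pipe 1: V = 0.9328 m/s, Re = 3.23×10^5, ε/D = 8.75×10^-4, f = 0.02014, h_1 = f(L/D)V²/2g = 1.720 m
Pipe 2: V = 1.844 m/s, Re = 4.54×10^5, ε/D = 4.92×10^-6, f = 0.01339, h_2 = f(L/D)V²/2g = 16.72 m
Series → Q common, losses add: H = Σh = 18.44 m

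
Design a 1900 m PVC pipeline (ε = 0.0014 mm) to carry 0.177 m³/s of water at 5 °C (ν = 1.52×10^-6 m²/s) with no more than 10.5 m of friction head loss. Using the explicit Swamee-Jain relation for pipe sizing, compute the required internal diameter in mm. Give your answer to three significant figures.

Swamee-Jain (Type III): D = 0.66·[ε^1.25·(LQ²/(gh_f))^4.75 + ν·Q^9.4·(L/(gh_f))^5.2]^0.04
LQ²/(gh_f) = 0.5779; L/(gh_f) = 18.45
Term 1 = ε^1.25·(…)^4.75 = 3.56×10^-9; Term 2 = ν·Q^9.4·(…)^5.2 = 4.96×10^-7
D = 0.66·(3.56×10^-9 + 4.96×10^-7)^0.04 = 0.3694 m = 369 mm
Check: V = 1.65 m/s, Re = 4.01×10^5, f = 0.01367, h_f = 9.78 m ≈ 10.5 m ✓

D ≈ 369 mm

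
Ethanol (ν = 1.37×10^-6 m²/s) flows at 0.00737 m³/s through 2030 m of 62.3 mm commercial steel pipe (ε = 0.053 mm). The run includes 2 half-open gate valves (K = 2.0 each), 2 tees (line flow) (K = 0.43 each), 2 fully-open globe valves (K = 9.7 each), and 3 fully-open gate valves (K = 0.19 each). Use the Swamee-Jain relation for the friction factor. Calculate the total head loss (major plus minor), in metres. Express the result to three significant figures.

V = 4Q/(πD²) = 2.418 m/s; V²/2g = 0.2979 m
Re = 1.10×10^5, ε/D = 8.51×10^-4 → f = 0.02161 (Swamee-Jain)
Major: h_f = f(L/D)·V²/2g = 0.02161·32584·0.2979 = 209.7 m
Minor: ΣK = 24.8; h_m = ΣK·V²/2g = 7.397 m
Total H_L = 209.7 + 7.397 = 217.1 m

H_L ≈ 217 m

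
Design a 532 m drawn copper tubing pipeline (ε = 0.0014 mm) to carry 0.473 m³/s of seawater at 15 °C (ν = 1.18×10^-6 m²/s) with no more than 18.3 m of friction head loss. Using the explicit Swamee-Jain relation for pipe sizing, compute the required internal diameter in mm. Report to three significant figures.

Swamee-Jain (Type III): D = 0.66·[ε^1.25·(LQ²/(gh_f))^4.75 + ν·Q^9.4·(L/(gh_f))^5.2]^0.04
LQ²/(gh_f) = 0.6630; L/(gh_f) = 2.963
Term 1 = ε^1.25·(…)^4.75 = 6.84×10^-9; Term 2 = ν·Q^9.4·(…)^5.2 = 2.94×10^-7
D = 0.66·(6.84×10^-9 + 2.94×10^-7)^0.04 = 0.3620 m = 362 mm
Check: V = 4.60 m/s, Re = 1.41×10^6, f = 0.01108, h_f = 17.5 m ≈ 18.3 m ✓

D ≈ 362 mm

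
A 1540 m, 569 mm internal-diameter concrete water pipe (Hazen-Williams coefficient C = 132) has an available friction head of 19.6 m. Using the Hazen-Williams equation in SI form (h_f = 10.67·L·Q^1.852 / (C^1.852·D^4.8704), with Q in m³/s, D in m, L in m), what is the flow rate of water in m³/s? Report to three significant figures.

Q ≈ 0.791 m³/s

Rearranging: Q = [h_f·C^1.852·D^4.8704 / (10.67·L)]^(1/1.852)
Q = [19.6·132^1.852·0.569^4.8704 / (10.67·1540)]^0.540 = 0.7908 m³/s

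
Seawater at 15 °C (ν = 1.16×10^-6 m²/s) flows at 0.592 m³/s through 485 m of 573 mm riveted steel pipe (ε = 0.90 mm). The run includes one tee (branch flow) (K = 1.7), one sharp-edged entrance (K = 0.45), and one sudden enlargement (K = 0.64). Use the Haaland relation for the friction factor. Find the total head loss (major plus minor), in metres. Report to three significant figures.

H_L ≈ 5.80 m

V = 4Q/(πD²) = 2.296 m/s; V²/2g = 0.2686 m
Re = 1.13×10^6, ε/D = 0.00157 → f = 0.02220 (Haaland)
Major: h_f = f(L/D)·V²/2g = 0.02220·846.4·0.2686 = 5.048 m
Minor: ΣK = 2.79; h_m = ΣK·V²/2g = 0.7495 m
Total H_L = 5.048 + 0.7495 = 5.797 m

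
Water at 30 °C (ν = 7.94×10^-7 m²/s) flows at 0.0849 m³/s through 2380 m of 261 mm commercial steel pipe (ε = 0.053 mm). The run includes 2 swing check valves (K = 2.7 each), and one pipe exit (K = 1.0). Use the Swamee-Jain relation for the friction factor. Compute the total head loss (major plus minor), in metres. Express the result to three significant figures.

H_L ≈ 18.9 m

V = 4Q/(πD²) = 1.587 m/s; V²/2g = 0.1283 m
Re = 5.22×10^5, ε/D = 2.03×10^-4 → f = 0.01548 (Swamee-Jain)
Major: h_f = f(L/D)·V²/2g = 0.01548·9119·0.1283 = 18.12 m
Minor: ΣK = 6.40; h_m = ΣK·V²/2g = 0.8214 m
Total H_L = 18.12 + 0.8214 = 18.94 m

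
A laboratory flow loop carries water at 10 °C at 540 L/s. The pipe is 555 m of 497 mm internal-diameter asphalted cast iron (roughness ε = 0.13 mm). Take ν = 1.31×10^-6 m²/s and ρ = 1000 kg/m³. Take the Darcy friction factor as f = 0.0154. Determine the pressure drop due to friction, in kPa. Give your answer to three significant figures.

Δp ≈ 66.6 kPa

V = 4Q/(πD²) = 4·0.540/(π·0.497²) = 2.783 m/s
h_f = f(L/D)V²/(2g) = 0.01540·(555/0.497)·2.783²/(2·9.81) = 6.791 m
Δp = ρg·h_f = 1000·9.81·6.791 = 66.62 kPa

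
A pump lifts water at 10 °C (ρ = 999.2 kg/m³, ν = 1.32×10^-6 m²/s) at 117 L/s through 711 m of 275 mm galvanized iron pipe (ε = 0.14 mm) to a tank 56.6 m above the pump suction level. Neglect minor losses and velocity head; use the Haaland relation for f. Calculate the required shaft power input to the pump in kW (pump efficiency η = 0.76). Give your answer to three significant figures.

P_shaft ≈ 99.1 kW

V = 4Q/(πD²) = 1.970 m/s; Re = 4.10×10^5; ε/D = 5.09×10^-4; f = 0.01780
h_f = f(L/D)V²/2g = 9.102 m
Total head H = z + h_f = 56.6 + 9.102 = 65.70 m
P_hyd = ρgQH = 999.2·9.81·0.117·65.70 = 75.35 kW
P_shaft = P_hyd/η = 75.35/0.76 = 99.15 kW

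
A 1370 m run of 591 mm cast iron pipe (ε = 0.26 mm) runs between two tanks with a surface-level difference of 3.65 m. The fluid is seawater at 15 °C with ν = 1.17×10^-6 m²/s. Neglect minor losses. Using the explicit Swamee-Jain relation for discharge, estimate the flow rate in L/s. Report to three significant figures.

Q ≈ 370 L/s

Swamee-Jain (Type II): Q = -0.965·√(gD⁵h_f/L)·ln[ε/(3.7D) + √(3.17ν²L/(gD³h_f))]
√(gD⁵h_f/L) = √(9.81·0.591⁵·3.65/1370) = 0.04341
ε/(3.7D) = 1.19×10^-4; √(3.17ν²L/(gD³h_f)) = 2.84×10^-5
Q = -0.965·0.04341·ln(1.473×10^-4) = 0.3696 m³/s
Check: V = 1.35 m/s, Re = 6.81×10^5, f = 0.01713, h_f = 3.67 m ≈ 3.65 m ✓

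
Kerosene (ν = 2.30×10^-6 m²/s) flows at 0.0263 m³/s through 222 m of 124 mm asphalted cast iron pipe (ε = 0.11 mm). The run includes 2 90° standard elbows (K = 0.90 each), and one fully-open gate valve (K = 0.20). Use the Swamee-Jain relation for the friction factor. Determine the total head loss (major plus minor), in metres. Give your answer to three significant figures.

V = 4Q/(πD²) = 2.178 m/s; V²/2g = 0.2417 m
Re = 1.17×10^5, ε/D = 8.87×10^-4 → f = 0.02161 (Swamee-Jain)
Major: h_f = f(L/D)·V²/2g = 0.02161·1790·0.2417 = 9.352 m
Minor: ΣK = 2.00; h_m = ΣK·V²/2g = 0.4835 m
Total H_L = 9.352 + 0.4835 = 9.836 m

H_L ≈ 9.84 m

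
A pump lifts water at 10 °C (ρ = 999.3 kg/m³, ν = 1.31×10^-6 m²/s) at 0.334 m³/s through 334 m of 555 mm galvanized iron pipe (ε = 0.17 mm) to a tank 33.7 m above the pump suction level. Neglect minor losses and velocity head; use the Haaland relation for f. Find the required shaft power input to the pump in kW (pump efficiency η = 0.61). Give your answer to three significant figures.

V = 4Q/(πD²) = 1.381 m/s; Re = 5.85×10^5; ε/D = 3.06×10^-4; f = 0.01605
h_f = f(L/D)V²/2g = 0.9386 m
Total head H = z + h_f = 33.7 + 0.9386 = 34.64 m
P_hyd = ρgQH = 999.3·9.81·0.334·34.64 = 113.4 kW
P_shaft = P_hyd/η = 113.4/0.61 = 185.9 kW

P_shaft ≈ 186 kW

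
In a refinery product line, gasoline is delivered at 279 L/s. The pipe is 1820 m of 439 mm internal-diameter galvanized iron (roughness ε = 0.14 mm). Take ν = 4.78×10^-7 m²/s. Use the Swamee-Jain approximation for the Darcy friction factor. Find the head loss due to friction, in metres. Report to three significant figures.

h_f ≈ 11.2 m

V = 4Q/(πD²) = 4·0.279/(π·0.439²) = 1.843 m/s
Re = VD/ν = 1.843·0.439/4.78×10^-7 = 1.69×10^6 → turbulent
ε/D = 0.14/439 = 3.19×10^-4
Swamee-Jain: f = 0.01564
h_f = f(L/D)V²/(2g) = 0.01564·(1820/0.439)·1.843²/(2·9.81) = 11.23 m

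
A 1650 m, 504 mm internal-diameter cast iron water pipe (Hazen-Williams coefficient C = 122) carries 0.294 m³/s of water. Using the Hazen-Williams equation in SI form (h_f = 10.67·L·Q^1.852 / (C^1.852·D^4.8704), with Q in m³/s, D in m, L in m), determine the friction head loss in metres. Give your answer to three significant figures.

h_f ≈ 7.02 m

h_f = 10.67·1650·0.294^1.852 / (122^1.852·0.504^4.8704) = 7.021 m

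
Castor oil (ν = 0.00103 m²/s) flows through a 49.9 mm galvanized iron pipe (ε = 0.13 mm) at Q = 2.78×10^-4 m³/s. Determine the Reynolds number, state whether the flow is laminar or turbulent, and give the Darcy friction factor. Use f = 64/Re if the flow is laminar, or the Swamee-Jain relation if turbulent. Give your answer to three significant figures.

Re ≈ 6.89; laminar; f = 64/Re ≈ 9.29

V = 4Q/(πD²) = 0.1422 m/s
Re = VD/ν = 0.1422·0.0499/0.00103 = 6.89
Re < 2300 → laminar → f = 64/Re = 9.293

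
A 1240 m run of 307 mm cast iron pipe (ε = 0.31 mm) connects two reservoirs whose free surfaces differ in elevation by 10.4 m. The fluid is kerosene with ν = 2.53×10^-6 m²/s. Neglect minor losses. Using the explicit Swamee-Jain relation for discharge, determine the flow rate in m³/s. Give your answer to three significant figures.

Q ≈ 0.114 m³/s

Swamee-Jain (Type II): Q = -0.965·√(gD⁵h_f/L)·ln[ε/(3.7D) + √(3.17ν²L/(gD³h_f))]
√(gD⁵h_f/L) = √(9.81·0.307⁵·10.4/1240) = 0.01498
ε/(3.7D) = 2.73×10^-4; √(3.17ν²L/(gD³h_f)) = 9.23×10^-5
Q = -0.965·0.01498·ln(3.652×10^-4) = 0.1144 m³/s
Check: V = 1.55 m/s, Re = 1.88×10^5, f = 0.02131, h_f = 10.5 m ≈ 10.4 m ✓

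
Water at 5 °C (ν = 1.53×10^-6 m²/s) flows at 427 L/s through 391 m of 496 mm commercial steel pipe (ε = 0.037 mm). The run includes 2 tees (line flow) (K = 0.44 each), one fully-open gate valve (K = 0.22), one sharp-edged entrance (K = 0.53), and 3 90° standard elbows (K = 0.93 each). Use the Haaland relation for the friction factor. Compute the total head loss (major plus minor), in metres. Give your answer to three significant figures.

H_L ≈ 3.73 m

V = 4Q/(πD²) = 2.210 m/s; V²/2g = 0.2489 m
Re = 7.16×10^5, ε/D = 7.46×10^-5 → f = 0.01338 (Haaland)
Major: h_f = f(L/D)·V²/2g = 0.01338·788.3·0.2489 = 2.626 m
Minor: ΣK = 4.42; h_m = ΣK·V²/2g = 1.100 m
Total H_L = 2.626 + 1.100 = 3.726 m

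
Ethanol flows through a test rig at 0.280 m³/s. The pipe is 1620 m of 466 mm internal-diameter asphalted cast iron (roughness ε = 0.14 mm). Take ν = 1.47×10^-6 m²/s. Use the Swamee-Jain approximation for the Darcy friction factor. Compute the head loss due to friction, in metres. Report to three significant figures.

V = 4Q/(πD²) = 4·0.280/(π·0.466²) = 1.642 m/s
Re = VD/ν = 1.642·0.466/1.47×10^-6 = 5.20×10^5 → turbulent
ε/D = 0.14/466 = 3.00×10^-4
Swamee-Jain: f = 0.01633
h_f = f(L/D)V²/(2g) = 0.01633·(1620/0.466)·1.642²/(2·9.81) = 7.799 m

h_f ≈ 7.80 m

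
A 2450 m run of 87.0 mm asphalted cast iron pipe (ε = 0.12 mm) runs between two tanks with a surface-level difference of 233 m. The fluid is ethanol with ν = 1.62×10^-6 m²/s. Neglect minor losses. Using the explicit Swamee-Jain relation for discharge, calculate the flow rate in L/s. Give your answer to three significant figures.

Swamee-Jain (Type II): Q = -0.965·√(gD⁵h_f/L)·ln[ε/(3.7D) + √(3.17ν²L/(gD³h_f))]
√(gD⁵h_f/L) = √(9.81·0.0870⁵·233/2450) = 0.002156
ε/(3.7D) = 3.73×10^-4; √(3.17ν²L/(gD³h_f)) = 1.16×10^-4
Q = -0.965·0.002156·ln(4.892×10^-4) = 0.01586 m³/s
Check: V = 2.67 m/s, Re = 1.43×10^5, f = 0.02299, h_f = 235 m ≈ 233 m ✓

Q ≈ 15.9 L/s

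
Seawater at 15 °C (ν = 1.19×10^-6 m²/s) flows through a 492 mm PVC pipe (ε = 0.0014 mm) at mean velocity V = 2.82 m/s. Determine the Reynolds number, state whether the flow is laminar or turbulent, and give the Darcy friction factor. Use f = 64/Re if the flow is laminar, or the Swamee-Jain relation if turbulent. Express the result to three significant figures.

Re = VD/ν = 2.820·0.492/1.19×10^-6 = 1.17×10^6
Re > 4000 → turbulent; ε/D = 2.85×10^-6
Swamee-Jain: f = 0.01139

Re ≈ 1.17×10^6; turbulent; f ≈ 0.0114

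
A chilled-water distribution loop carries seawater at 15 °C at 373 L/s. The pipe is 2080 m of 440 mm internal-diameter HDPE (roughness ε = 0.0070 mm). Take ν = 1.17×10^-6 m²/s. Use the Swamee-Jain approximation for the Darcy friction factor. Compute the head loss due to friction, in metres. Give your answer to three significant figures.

h_f ≈ 17.6 m

V = 4Q/(πD²) = 4·0.373/(π·0.440²) = 2.453 m/s
Re = VD/ν = 2.453·0.440/1.17×10^-6 = 9.23×10^5 → turbulent
ε/D = 0.0070/440 = 1.59×10^-5
Swamee-Jain: f = 0.01213
h_f = f(L/D)V²/(2g) = 0.01213·(2080/0.440)·2.453²/(2·9.81) = 17.59 m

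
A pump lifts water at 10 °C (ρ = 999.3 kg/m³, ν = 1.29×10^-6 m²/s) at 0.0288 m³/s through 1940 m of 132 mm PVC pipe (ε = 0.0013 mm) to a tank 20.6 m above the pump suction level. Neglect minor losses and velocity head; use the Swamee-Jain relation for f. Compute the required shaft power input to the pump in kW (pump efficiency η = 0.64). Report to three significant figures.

P_shaft ≈ 31.6 kW

V = 4Q/(πD²) = 2.105 m/s; Re = 2.15×10^5; ε/D = 9.85×10^-6; f = 0.01541
h_f = f(L/D)V²/2g = 51.11 m
Total head H = z + h_f = 20.6 + 51.11 = 71.71 m
P_hyd = ρgQH = 999.3·9.81·0.0288·71.71 = 20.25 kW
P_shaft = P_hyd/η = 20.25/0.64 = 31.63 kW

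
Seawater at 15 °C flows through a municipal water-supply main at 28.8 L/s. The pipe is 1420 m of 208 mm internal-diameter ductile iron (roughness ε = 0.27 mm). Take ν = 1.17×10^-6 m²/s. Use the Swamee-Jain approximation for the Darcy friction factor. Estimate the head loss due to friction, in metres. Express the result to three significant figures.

V = 4Q/(πD²) = 4·0.0288/(π·0.208²) = 0.8476 m/s
Re = VD/ν = 0.8476·0.208/1.17×10^-6 = 1.51×10^5 → turbulent
ε/D = 0.27/208 = 0.00130
Swamee-Jain: f = 0.02265
h_f = f(L/D)V²/(2g) = 0.02265·(1420/0.208)·0.8476²/(2·9.81) = 5.662 m

h_f ≈ 5.66 m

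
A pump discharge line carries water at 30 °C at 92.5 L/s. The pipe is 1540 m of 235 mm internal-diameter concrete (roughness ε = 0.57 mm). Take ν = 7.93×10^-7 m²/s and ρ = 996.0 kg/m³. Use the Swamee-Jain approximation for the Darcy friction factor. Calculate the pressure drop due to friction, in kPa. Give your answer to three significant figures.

Δp ≈ 371 kPa

V = 4Q/(πD²) = 4·0.0925/(π·0.235²) = 2.133 m/s
Re = VD/ν = 2.133·0.235/7.93×10^-7 = 6.32×10^5 → turbulent
ε/D = 0.57/235 = 0.00243
Swamee-Jain: f = 0.02502
h_f = f(L/D)V²/(2g) = 0.02502·(1540/0.235)·2.133²/(2·9.81) = 38.01 m
Δp = ρg·h_f = 996.0·9.81·38.01 = 371.3 kPa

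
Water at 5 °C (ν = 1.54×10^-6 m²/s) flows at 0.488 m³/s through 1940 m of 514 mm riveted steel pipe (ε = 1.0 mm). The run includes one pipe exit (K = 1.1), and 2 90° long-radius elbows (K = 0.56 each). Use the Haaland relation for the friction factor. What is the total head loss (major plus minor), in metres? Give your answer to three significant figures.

V = 4Q/(πD²) = 2.352 m/s; V²/2g = 0.2819 m
Re = 7.85×10^5, ε/D = 0.00195 → f = 0.02351 (Haaland)
Major: h_f = f(L/D)·V²/2g = 0.02351·3774·0.2819 = 25.01 m
Minor: ΣK = 2.22; h_m = ΣK·V²/2g = 0.6258 m
Total H_L = 25.01 + 0.6258 = 25.64 m

H_L ≈ 25.6 m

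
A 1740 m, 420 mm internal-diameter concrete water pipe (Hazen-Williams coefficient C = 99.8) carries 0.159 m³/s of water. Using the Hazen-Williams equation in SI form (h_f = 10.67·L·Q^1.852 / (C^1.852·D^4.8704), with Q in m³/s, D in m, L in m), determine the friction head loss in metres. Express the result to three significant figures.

h_f ≈ 8.36 m

h_f = 10.67·1740·0.159^1.852 / (99.8^1.852·0.420^4.8704) = 8.361 m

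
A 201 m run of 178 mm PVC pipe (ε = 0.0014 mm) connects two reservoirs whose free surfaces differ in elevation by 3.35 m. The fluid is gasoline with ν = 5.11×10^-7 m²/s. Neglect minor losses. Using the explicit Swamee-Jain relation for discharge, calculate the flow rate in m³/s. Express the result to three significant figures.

Q ≈ 0.0540 m³/s

Swamee-Jain (Type II): Q = -0.965·√(gD⁵h_f/L)·ln[ε/(3.7D) + √(3.17ν²L/(gD³h_f))]
√(gD⁵h_f/L) = √(9.81·0.178⁵·3.35/201) = 0.005405
ε/(3.7D) = 2.13×10^-6; √(3.17ν²L/(gD³h_f)) = 3.00×10^-5
Q = -0.965·0.005405·ln(3.209×10^-5) = 0.05397 m³/s
Check: V = 2.17 m/s, Re = 7.55×10^5, f = 0.01234, h_f = 3.34 m ≈ 3.35 m ✓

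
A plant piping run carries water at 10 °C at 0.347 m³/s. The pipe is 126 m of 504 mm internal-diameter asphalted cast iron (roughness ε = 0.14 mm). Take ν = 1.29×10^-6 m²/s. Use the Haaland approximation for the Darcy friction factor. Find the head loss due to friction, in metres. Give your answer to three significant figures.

V = 4Q/(πD²) = 4·0.347/(π·0.504²) = 1.739 m/s
Re = VD/ν = 1.739·0.504/1.29×10^-6 = 6.80×10^5 → turbulent
ε/D = 0.14/504 = 2.78×10^-4
Haaland: f = 0.01568
h_f = f(L/D)V²/(2g) = 0.01568·(126/0.504)·1.739²/(2·9.81) = 0.6044 m

h_f ≈ 0.604 m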